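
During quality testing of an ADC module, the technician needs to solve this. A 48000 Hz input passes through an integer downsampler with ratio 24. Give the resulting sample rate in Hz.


Decimation reduces the sample rate:
fs_out = fs_in / M
       = 48000 / 24
       = 2000.0 Hz

2000.0 Hz


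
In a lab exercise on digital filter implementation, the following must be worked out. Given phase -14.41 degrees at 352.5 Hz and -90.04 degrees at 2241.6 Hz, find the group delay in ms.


Group delay from phase difference:
tau = -d(phi)/d(omega)
d(phi) = -75.63 deg = -1.319993 rad
d(omega) = 2*pi*(2241.6 - 352.5) = 11869.5654 rad/s
tau = -(-1.319993) / 11869.5654
    = 0.1112 ms

0.1112 ms


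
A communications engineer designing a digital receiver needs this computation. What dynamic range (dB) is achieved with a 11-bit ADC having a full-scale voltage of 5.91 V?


Dynamic range from full-scale to LSB:
V_min = V_max / 2^bits = 5.91 / 2^11
DR = 20 * log10(V_max / V_min)
   = 20 * log10(2^11)
   = 20 * 11 * log10(2)
   = 66.23 dB

66.23 dB


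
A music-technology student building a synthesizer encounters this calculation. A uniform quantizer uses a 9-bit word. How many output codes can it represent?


Number of quantization levels = 2^N
= 2^9
= 512

512


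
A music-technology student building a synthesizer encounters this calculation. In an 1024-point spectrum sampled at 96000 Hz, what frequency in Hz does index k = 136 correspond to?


Frequency of DFT bin k:
f_k = k * fs / N
    = 136 * 96000 / 1024
    = 13056000 / 1024
    = 12750.0 Hz

12750.0 Hz


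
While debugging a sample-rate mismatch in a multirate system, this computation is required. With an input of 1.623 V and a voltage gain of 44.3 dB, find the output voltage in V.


Output voltage from dB gain:
V_out = V_in * 10^(gain_dB / 20)
      = 1.623 * 10^(44.3 / 20)
      = 1.623 * 164.058977
      = 266.2677 V

266.2677 V


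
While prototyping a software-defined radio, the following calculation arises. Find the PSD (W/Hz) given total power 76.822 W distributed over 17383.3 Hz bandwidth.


Power spectral density:
PSD = P / BW
    = 76.822 / 17383.3
    = 0.0044193 W/Hz

0.0044193 W/Hz


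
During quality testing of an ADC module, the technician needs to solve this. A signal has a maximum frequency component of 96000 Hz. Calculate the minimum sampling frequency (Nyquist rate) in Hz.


The Nyquist rate is twice the maximum frequency component.
fs_min = 2 * fmax
      = 2 * 96000
      = 192000 Hz

192000


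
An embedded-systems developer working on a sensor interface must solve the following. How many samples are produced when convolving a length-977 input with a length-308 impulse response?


Linear convolution output length:
L = N + M - 1
  = 977 + 308 - 1
  = 1284 samples

1284


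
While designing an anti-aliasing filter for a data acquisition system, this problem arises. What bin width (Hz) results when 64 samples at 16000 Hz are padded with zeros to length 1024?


Frequency resolution after zero-padding:
N_padded = 64 * 16 = 1024
df = fs / N_padded
   = 16000 / 1024
   = 15.625 Hz

15.625 Hz


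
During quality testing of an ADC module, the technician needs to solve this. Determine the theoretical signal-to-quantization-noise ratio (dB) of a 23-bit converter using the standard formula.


Theoretical SNR for a full-scale sinusoid:
SNR = 6.02 * N + 1.76
    = 6.02 * 23 + 1.76
    = 138.46 + 1.76
    = 140.22 dB

140.22 dB


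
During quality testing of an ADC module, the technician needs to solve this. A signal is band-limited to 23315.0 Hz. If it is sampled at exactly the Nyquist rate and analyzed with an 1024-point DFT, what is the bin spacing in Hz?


Step 1 — Nyquist sampling rate:
fs = 2 * fmax = 2 * 23315.0 = 46630.0 Hz

Step 2 — DFT bin spacing:
df = fs / N = 46630.0 / 1024 = 45.5371 Hz

45.5371 Hz


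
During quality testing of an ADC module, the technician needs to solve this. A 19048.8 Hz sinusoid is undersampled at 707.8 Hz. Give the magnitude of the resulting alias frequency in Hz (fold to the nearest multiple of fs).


Compute the nearest integer multiple of fs to the signal:
n = round(19048.8 / 707.8) = 27
f_alias = |19048.8 - 27 * 707.8|
        = |19048.8 - 19110.6|
        = 61.8 Hz

61.8


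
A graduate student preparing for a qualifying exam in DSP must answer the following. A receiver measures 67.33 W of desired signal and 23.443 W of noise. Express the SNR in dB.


SNR in decibels:
SNR = 10 * log10(Ps / Pn)
    = 10 * log10(67.33 / 23.443)
    = 10 * log10(2.8721)
    = 10 * 0.4582
    = 4.58 dB

4.58 dB


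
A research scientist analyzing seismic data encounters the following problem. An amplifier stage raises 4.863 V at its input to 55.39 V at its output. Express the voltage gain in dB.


Voltage gain in dB:
G = 20 * log10(Vout / Vin)
  = 20 * log10(55.39 / 4.863)
  = 20 * log10(11.390088)
  = 20 * 1.056527
  = 21.13 dB

21.13 dB


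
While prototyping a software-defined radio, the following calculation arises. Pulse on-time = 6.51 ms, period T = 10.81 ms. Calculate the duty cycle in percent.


Duty cycle as a percentage:
DC = (t_on / T) * 100
   = (6.51 / 10.81) * 100
   = 0.60222 * 100
   = 60.22 %

60.22 %


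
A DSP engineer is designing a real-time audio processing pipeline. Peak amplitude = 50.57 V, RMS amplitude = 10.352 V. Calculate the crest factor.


Crest factor is the ratio of peak to RMS:
CF = V_peak / V_rms
   = 50.57 / 10.352
   = 4.885

4.885


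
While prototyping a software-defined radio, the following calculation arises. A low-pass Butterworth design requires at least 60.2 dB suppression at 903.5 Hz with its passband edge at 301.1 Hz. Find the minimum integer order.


Butterworth filter order formula:
n = log10(10^(A/10) - 1) / (2 * log10(f_stop/f_pass))
10^(60.2/10) - 1 = 1047127.5481
f_stop/f_pass = 903.5 / 301.1 = 3.0007
n = 6.3074 -> ceil = 7

7


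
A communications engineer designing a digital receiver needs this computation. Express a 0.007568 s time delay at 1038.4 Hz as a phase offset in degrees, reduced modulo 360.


Phase shift from frequency and time delay:
phi = 360 * f * t_delay
    = 360 * 1038.4 * 0.007568
    = 2829.1 degrees
    mod 360 = 309.1 degrees

309.1 degrees


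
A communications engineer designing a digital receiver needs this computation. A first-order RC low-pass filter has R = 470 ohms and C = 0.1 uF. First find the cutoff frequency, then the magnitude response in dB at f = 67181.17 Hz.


Step 1 — cutoff frequency:
fc = 1 / (2*pi*R*C)
C = 0.1 uF = 1e-07 F
fc = 1 / (2*pi*470*1e-07)
   = 3386.275 Hz

Step 2 — magnitude at f = 67181.17 Hz:
|H(f)| = 1 / sqrt(1 + (f/fc)^2)
f/fc = 67181.17 / 3386.275 = 19.839254
|H| = 1 / sqrt(1 + 393.595999) = 0.0503412
|H|_dB = 20*log10(0.0503412) = -25.96 dB

fc = 3386.275 Hz; |H(67181.17 Hz)| = -25.96 dB


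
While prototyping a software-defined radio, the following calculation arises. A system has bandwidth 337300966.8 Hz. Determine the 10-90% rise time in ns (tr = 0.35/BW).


Rise time from bandwidth relationship:
tr = 0.35 / BW
   = 0.35 / 337300966.8
   = 1.037648968e-09 s
   = 1.0376 ns

1.0376 ns


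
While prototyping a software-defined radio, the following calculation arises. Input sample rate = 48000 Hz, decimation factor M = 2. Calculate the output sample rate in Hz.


Decimation reduces the sample rate:
fs_out = fs_in / M
       = 48000 / 2
       = 24000.0 Hz

24000.0 Hz


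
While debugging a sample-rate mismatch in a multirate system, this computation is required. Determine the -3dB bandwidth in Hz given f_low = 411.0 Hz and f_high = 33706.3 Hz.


Bandwidth is the difference of -3dB frequencies:
BW = f_high - f_low
   = 33706.3 - 411.0
   = 33295.3 Hz

33295.3 Hz


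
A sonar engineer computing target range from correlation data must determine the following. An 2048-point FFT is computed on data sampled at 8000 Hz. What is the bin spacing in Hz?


DFT frequency resolution:
df = fs / N
   = 8000 / 2048
   = 3.9062 Hz

3.9062 Hz


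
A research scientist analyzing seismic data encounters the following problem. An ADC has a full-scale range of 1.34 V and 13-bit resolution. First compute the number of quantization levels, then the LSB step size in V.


Step 1 — number of quantization levels:
L = 2^N = 2^13 = 8192

Step 2 — LSB step size:
delta = Vfs / L
      = 1.34 / 8192
      = 0.00016357 V

Levels = 8192; step size = 0.00016357 V


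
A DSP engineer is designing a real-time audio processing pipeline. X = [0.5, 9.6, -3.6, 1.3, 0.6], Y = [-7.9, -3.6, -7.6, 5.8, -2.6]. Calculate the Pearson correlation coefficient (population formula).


Pearson correlation coefficient (population):
r = cov(X,Y) / (std(X) * std(Y))
Mean X = 1.68, Mean Y = -3.18
Cov(X,Y) = 4.3084
Std(X) = 4.319907, Std(Y) = 4.959193
r = 0.2011

0.2011


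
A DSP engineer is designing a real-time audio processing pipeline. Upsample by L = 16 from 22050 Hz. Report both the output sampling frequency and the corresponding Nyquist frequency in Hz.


Step 1 — output sample rate after interpolation by L:
fs_out = L * fs_in = 16 * 22050 = 352800 Hz

Step 2 — Nyquist frequency of the output stream:
f_Nyq = fs_out / 2 = 352800 / 2 = 176400.0 Hz

fs_out = 352800 Hz; f_Nyquist = 176400.0 Hz


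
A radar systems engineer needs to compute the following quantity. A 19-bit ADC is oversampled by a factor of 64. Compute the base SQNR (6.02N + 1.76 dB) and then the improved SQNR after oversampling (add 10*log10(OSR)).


Step 1 — baseline SQNR at Nyquist:
SQNR_base = 6.02*N + 1.76
          = 6.02*19 + 1.76
          = 116.14 dB

Step 2 — oversampling processing gain:
G = 10*log10(OSR) = 10*log10(64) = 18.06 dB

Step 3 — total:
SQNR_total = 116.14 + 18.06 = 134.2 dB

Base SQNR = 116.14 dB; oversampled SQNR = 134.2 dB


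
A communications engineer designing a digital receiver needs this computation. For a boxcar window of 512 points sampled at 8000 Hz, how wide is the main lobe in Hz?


Main lobe width for a rectangular window:
Width = 2 * fs / N
      = 2 * 8000 / 512
      = 16000 / 512
      = 31.25 Hz

31.25 Hz


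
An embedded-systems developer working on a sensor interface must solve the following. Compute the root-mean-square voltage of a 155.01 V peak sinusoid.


RMS voltage for a sinusoidal waveform:
V_rms = V_peak / sqrt(2)
      = 155.01 / 1.414214
      = 109.609 V

109.609 V


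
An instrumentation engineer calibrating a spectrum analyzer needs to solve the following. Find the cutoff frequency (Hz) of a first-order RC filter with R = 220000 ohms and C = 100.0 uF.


Cutoff frequency of a first-order RC filter:
fc = 1 / (2 * pi * R * C)
C = 100.0 uF = 0.0001 F
fc = 1 / (2 * pi * 220000 * 0.0001)
   = 1 / 138.23007675795
   = 0.007234 Hz

0.007234 Hz


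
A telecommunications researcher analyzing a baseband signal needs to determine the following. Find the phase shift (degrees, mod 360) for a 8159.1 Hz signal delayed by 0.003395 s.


Phase shift from frequency and time delay:
phi = 360 * f * t_delay
    = 360 * 8159.1 * 0.003395
    = 9972.05 degrees
    mod 360 = 252.05 degrees

252.05 degrees


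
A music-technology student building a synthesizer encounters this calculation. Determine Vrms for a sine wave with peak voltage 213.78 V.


RMS voltage for a sinusoidal waveform:
V_rms = V_peak / sqrt(2)
      = 213.78 / 1.414214
      = 151.165 V

151.165 V


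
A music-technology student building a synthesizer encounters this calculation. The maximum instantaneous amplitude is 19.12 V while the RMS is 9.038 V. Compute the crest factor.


Crest factor is the ratio of peak to RMS:
CF = V_peak / V_rms
   = 19.12 / 9.038
   = 2.1155

2.1155


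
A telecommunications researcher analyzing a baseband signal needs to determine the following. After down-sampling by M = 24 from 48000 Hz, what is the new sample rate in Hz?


Decimation reduces the sample rate:
fs_out = fs_in / M
       = 48000 / 24
       = 2000.0 Hz

2000.0 Hz


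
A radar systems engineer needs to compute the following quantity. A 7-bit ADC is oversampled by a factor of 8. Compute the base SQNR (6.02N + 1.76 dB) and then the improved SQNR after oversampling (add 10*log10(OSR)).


Step 1 — baseline SQNR at Nyquist:
SQNR_base = 6.02*N + 1.76
          = 6.02*7 + 1.76
          = 43.9 dB

Step 2 — oversampling processing gain:
G = 10*log10(OSR) = 10*log10(8) = 9.03 dB

Step 3 — total:
SQNR_total = 43.9 + 9.03 = 52.93 dB

Base SQNR = 43.9 dB; oversampled SQNR = 52.93 dB


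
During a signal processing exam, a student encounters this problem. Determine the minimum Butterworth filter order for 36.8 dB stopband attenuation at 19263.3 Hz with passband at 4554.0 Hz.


Butterworth filter order formula:
n = log10(10^(A/10) - 1) / (2 * log10(f_stop/f_pass))
10^(36.8/10) - 1 = 4785.3009
f_stop/f_pass = 19263.3 / 4554.0 = 4.23
n = 2.9376 -> ceil = 3

3


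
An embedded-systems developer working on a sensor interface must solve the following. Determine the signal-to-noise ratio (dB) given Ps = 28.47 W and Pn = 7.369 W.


SNR in decibels:
SNR = 10 * log10(Ps / Pn)
    = 10 * log10(28.47 / 7.369)
    = 10 * log10(3.8635)
    = 10 * 0.587
    = 5.87 dB

5.87 dB


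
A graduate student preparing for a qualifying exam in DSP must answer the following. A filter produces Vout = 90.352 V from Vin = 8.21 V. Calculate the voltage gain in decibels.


Voltage gain in dB:
G = 20 * log10(Vout / Vin)
  = 20 * log10(90.352 / 8.21)
  = 20 * log10(11.005116)
  = 20 * 1.041595
  = 20.83 dB

20.83 dB


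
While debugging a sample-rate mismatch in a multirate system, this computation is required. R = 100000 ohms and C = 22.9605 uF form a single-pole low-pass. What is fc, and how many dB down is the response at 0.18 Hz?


Step 1 — cutoff frequency:
fc = 1 / (2*pi*R*C)
C = 22.9605 uF = 2.29605e-05 F
fc = 1 / (2*pi*100000*2.29605e-05)
   = 0.0693168 Hz

Step 2 — magnitude at f = 0.18 Hz:
|H(f)| = 1 / sqrt(1 + (f/fc)^2)
f/fc = 0.18 / 0.0693168 = 2.596773
|H| = 1 / sqrt(1 + 6.74323) = 0.3593676
|H|_dB = 20*log10(0.3593676) = -8.89 dB

fc = 0.0693168 Hz; |H(0.18 Hz)| = -8.89 dB


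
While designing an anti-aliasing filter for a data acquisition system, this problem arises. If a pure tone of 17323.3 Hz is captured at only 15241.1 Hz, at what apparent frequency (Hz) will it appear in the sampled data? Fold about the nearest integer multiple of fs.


Compute the nearest integer multiple of fs to the signal:
n = round(17323.3 / 15241.1) = 1
f_alias = |17323.3 - 1 * 15241.1|
        = |17323.3 - 15241.1|
        = 2082.2 Hz

2082.2


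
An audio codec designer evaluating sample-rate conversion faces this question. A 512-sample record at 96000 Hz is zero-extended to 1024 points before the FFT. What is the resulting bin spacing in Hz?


Frequency resolution after zero-padding:
N_padded = 512 * 2 = 1024
df = fs / N_padded
   = 96000 / 1024
   = 93.75 Hz

93.75 Hz


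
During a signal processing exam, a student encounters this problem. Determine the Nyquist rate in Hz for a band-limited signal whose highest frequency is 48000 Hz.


The Nyquist rate is twice the maximum frequency component.
fs_min = 2 * fmax
      = 2 * 48000
      = 96000 Hz

96000


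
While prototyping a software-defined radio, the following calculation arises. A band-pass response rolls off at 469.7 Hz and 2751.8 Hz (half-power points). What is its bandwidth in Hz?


Bandwidth is the difference of -3dB frequencies:
BW = f_high - f_low
   = 2751.8 - 469.7
   = 2282.1 Hz

2282.1 Hz


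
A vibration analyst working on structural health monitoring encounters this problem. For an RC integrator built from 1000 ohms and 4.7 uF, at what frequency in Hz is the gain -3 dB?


Cutoff frequency of a first-order RC filter:
fc = 1 / (2 * pi * R * C)
C = 4.7 uF = 4.7e-06 F
fc = 1 / (2 * pi * 1000 * 4.7e-06)
   = 1 / 0.029530970943744
   = 33.862754 Hz

33.862754 Hz


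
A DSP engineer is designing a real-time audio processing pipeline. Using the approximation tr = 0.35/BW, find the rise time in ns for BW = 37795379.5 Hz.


Rise time from bandwidth relationship:
tr = 0.35 / BW
   = 0.35 / 37795379.5
   = 9.260391207e-09 s
   = 9.2604 ns

9.2604 ns


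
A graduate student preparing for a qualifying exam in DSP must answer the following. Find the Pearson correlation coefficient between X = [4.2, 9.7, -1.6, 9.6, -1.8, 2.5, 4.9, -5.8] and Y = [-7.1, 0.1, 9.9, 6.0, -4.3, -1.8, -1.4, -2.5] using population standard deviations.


Pearson correlation coefficient (population):
r = cov(X,Y) / (std(X) * std(Y))
Mean X = 2.7125, Mean Y = -0.1375
Cov(X,Y) = 3.346719
Std(X) = 5.180839, Std(Y) = 5.174683
r = 0.1248

0.1248


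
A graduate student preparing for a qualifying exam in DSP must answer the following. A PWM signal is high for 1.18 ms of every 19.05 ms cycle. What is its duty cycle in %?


Duty cycle as a percentage:
DC = (t_on / T) * 100
   = (1.18 / 19.05) * 100
   = 0.061942 * 100
   = 6.19 %

6.19 %


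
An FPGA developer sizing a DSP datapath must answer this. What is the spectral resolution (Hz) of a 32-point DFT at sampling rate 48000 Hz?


DFT frequency resolution:
df = fs / N
   = 48000 / 32
   = 1500.0 Hz

1500.0 Hz


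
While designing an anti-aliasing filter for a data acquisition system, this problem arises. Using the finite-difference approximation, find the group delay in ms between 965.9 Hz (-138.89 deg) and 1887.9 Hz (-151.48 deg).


Group delay from phase difference:
tau = -d(phi)/d(omega)
d(phi) = -12.59 deg = -0.219737 rad
d(omega) = 2*pi*(1887.9 - 965.9) = 5793.0969 rad/s
tau = -(-0.219737) / 5793.0969
    = 0.0379 ms

0.0379 ms


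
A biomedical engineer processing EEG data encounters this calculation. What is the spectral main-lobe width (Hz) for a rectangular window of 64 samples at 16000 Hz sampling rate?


Main lobe width for a rectangular window:
Width = 2 * fs / N
      = 2 * 16000 / 64
      = 32000 / 64
      = 500.0 Hz

500.0 Hz


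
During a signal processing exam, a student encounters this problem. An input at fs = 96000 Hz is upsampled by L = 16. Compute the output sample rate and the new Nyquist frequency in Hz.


Step 1 — output sample rate after interpolation by L:
fs_out = L * fs_in = 16 * 96000 = 1536000 Hz

Step 2 — Nyquist frequency of the output stream:
f_Nyq = fs_out / 2 = 1536000 / 2 = 768000.0 Hz

fs_out = 1536000 Hz; f_Nyquist = 768000.0 Hz


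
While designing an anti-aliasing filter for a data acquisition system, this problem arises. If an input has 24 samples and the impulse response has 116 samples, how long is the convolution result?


Linear convolution output length:
L = N + M - 1
  = 24 + 116 - 1
  = 139 samples

139


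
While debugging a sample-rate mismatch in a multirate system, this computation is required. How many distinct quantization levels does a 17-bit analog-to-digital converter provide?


Number of quantization levels = 2^N
= 2^17
= 131072

131072


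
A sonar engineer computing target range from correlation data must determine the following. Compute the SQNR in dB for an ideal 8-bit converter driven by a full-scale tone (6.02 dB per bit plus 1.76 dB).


Theoretical SNR for a full-scale sinusoid:
SNR = 6.02 * N + 1.76
    = 6.02 * 8 + 1.76
    = 48.16 + 1.76
    = 49.92 dB

49.92 dB


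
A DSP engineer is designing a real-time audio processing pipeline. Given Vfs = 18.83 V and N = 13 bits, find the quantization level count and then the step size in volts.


Step 1 — number of quantization levels:
L = 2^N = 2^13 = 8192

Step 2 — LSB step size:
delta = Vfs / L
      = 18.83 / 8192
      = 0.00229858 V

Levels = 8192; step size = 0.00229858 V


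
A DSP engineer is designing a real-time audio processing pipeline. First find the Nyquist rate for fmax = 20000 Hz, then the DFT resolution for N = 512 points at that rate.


Step 1 — Nyquist sampling rate:
fs = 2 * fmax = 2 * 20000 = 40000 Hz

Step 2 — DFT bin spacing:
df = fs / N = 40000 / 512 = 78.125 Hz

78.125 Hz


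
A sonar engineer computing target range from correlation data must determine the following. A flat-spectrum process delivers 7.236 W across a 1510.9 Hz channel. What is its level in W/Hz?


Power spectral density:
PSD = P / BW
    = 7.236 / 1510.9
    = 0.0047892 W/Hz

0.0047892 W/Hz


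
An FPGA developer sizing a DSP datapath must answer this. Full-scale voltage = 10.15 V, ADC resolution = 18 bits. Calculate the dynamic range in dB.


Dynamic range from full-scale to LSB:
V_min = V_max / 2^bits = 10.15 / 2^18
DR = 20 * log10(V_max / V_min)
   = 20 * log10(2^18)
   = 20 * 18 * log10(2)
   = 108.37 dB

108.37 dB


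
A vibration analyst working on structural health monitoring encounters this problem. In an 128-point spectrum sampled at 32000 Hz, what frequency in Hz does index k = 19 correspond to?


Frequency of DFT bin k:
f_k = k * fs / N
    = 19 * 32000 / 128
    = 608000 / 128
    = 4750.0 Hz

4750.0 Hz


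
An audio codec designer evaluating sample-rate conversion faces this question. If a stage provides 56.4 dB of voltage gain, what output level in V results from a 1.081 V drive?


Output voltage from dB gain:
V_out = V_in * 10^(gain_dB / 20)
      = 1.081 * 10^(56.4 / 20)
      = 1.081 * 660.693448
      = 714.2096 V

714.2096 V


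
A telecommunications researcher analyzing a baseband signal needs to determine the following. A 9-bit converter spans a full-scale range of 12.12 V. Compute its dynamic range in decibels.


Dynamic range from full-scale to LSB:
V_min = V_max / 2^bits = 12.12 / 2^9
DR = 20 * log10(V_max / V_min)
   = 20 * log10(2^9)
   = 20 * 9 * log10(2)
   = 54.19 dB

54.19 dB


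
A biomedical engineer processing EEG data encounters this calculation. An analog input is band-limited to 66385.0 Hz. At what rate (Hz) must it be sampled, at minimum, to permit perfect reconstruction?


The Nyquist rate is twice the maximum frequency component.
fs_min = 2 * fmax
      = 2 * 66385.0
      = 132770.0 Hz

132770.0


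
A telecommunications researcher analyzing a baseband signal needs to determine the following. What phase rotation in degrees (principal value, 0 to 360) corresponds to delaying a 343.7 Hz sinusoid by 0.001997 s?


Phase shift from frequency and time delay:
phi = 360 * f * t_delay
    = 360 * 343.7 * 0.001997
    = 247.09 degrees
    mod 360 = 247.09 degrees

247.09 degrees


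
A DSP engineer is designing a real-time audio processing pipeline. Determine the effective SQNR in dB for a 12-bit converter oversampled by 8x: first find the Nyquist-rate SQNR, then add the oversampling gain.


Step 1 — baseline SQNR at Nyquist:
SQNR_base = 6.02*N + 1.76
          = 6.02*12 + 1.76
          = 74.0 dB

Step 2 — oversampling processing gain:
G = 10*log10(OSR) = 10*log10(8) = 9.03 dB

Step 3 — total:
SQNR_total = 74.0 + 9.03 = 83.03 dB

Base SQNR = 74.0 dB; oversampled SQNR = 83.03 dB


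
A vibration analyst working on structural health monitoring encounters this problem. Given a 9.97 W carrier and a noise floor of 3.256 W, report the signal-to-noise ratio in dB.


SNR in decibels:
SNR = 10 * log10(Ps / Pn)
    = 10 * log10(9.97 / 3.256)
    = 10 * log10(3.062)
    = 10 * 0.486
    = 4.86 dB

4.86 dB


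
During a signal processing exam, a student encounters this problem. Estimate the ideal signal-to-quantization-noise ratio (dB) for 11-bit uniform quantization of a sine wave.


Theoretical SNR for a full-scale sinusoid:
SNR = 6.02 * N + 1.76
    = 6.02 * 11 + 1.76
    = 66.22 + 1.76
    = 67.98 dB

67.98 dB


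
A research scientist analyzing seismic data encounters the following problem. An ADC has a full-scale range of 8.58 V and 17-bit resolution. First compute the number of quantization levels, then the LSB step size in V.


Step 1 — number of quantization levels:
L = 2^N = 2^17 = 131072

Step 2 — LSB step size:
delta = Vfs / L
      = 8.58 / 131072
      = 6.546e-05 V

Levels = 131072; step size = 6.546e-05 V


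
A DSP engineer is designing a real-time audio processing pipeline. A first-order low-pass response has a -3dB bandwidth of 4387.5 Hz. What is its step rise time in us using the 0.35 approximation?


Rise time from bandwidth relationship:
tr = 0.35 / BW
   = 0.35 / 4387.5
   = 7.977207977e-05 s
   = 79.7721 us

79.7721 us


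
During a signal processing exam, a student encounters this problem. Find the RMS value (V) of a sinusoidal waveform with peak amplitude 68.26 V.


RMS voltage for a sinusoidal waveform:
V_rms = V_peak / sqrt(2)
      = 68.26 / 1.414214
      = 48.267 V

48.267 V


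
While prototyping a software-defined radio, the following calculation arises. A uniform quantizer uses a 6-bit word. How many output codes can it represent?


Number of quantization levels = 2^N
= 2^6
= 64

64


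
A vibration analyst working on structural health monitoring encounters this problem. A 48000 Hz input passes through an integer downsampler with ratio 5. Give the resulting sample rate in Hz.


Decimation reduces the sample rate:
fs_out = fs_in / M
       = 48000 / 5
       = 9600.0 Hz

9600.0 Hz


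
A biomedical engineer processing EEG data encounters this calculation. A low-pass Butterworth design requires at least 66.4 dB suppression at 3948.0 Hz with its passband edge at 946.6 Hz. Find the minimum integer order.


Butterworth filter order formula:
n = log10(10^(A/10) - 1) / (2 * log10(f_stop/f_pass))
10^(66.4/10) - 1 = 4365157.3224
f_stop/f_pass = 3948.0 / 946.6 = 4.1707
n = 5.353 -> ceil = 6

6


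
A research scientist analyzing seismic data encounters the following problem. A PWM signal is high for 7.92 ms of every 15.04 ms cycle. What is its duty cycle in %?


Duty cycle as a percentage:
DC = (t_on / T) * 100
   = (7.92 / 15.04) * 100
   = 0.526596 * 100
   = 52.66 %

52.66 %


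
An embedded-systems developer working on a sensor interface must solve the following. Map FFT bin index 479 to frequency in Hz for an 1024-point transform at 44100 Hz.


Frequency of DFT bin k:
f_k = k * fs / N
    = 479 * 44100 / 1024
    = 21123900 / 1024
    = 20628.809 Hz

20628.809 Hz


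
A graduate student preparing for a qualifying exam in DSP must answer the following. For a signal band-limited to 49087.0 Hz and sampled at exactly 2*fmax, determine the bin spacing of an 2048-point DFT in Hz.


Step 1 — Nyquist sampling rate:
fs = 2 * fmax = 2 * 49087.0 = 98174.0 Hz

Step 2 — DFT bin spacing:
df = fs / N = 98174.0 / 2048 = 47.9365 Hz

47.9365 Hz


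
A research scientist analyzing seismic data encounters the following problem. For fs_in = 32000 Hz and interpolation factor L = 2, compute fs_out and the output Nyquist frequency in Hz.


Step 1 — output sample rate after interpolation by L:
fs_out = L * fs_in = 2 * 32000 = 64000 Hz

Step 2 — Nyquist frequency of the output stream:
f_Nyq = fs_out / 2 = 64000 / 2 = 32000.0 Hz

fs_out = 64000 Hz; f_Nyquist = 32000.0 Hz


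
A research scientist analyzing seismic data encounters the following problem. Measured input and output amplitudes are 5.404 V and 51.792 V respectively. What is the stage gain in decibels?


Voltage gain in dB:
G = 20 * log10(Vout / Vin)
  = 20 * log10(51.792 / 5.404)
  = 20 * log10(9.584012)
  = 20 * 0.981547
  = 19.63 dB

19.63 dB


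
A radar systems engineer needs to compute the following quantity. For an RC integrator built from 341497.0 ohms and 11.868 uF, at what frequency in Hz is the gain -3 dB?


Cutoff frequency of a first-order RC filter:
fc = 1 / (2 * pi * R * C)
C = 11.868 uF = 1.1868e-05 F
fc = 1 / (2 * pi * 341497.0 * 1.1868e-05)
   = 1 / 25.465036255015
   = 0.03927 Hz

0.03927 Hz


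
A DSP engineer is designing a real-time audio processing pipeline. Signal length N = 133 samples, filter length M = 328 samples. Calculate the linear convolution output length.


Linear convolution output length:
L = N + M - 1
  = 133 + 328 - 1
  = 460 samples

460


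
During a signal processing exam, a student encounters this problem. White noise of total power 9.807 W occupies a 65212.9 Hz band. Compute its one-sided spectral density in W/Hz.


Power spectral density:
PSD = P / BW
    = 9.807 / 65212.9
    = 0.00015038 W/Hz

0.00015038 W/Hz


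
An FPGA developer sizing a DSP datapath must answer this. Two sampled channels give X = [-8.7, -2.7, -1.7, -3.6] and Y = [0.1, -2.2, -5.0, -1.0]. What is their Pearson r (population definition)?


Pearson correlation coefficient (population):
r = cov(X,Y) / (std(X) * std(Y))
Mean X = -4.175, Mean Y = -2.025
Cov(X,Y) = -4.161875
Std(X) = 2.697568, Std(Y) = 1.900493
r = -0.8118

-0.8118


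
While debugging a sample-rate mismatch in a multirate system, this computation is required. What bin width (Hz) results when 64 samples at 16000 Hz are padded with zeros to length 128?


Frequency resolution after zero-padding:
N_padded = 64 * 2 = 128
df = fs / N_padded
   = 16000 / 128
   = 125.0 Hz

125.0 Hz


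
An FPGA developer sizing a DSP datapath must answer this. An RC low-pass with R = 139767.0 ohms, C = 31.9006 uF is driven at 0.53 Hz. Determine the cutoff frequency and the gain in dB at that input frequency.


Step 1 — cutoff frequency:
fc = 1 / (2*pi*R*C)
C = 31.9006 uF = 3.19006e-05 F
fc = 1 / (2*pi*139767.0*3.19006e-05)
   = 0.0356958 Hz

Step 2 — magnitude at f = 0.53 Hz:
|H(f)| = 1 / sqrt(1 + (f/fc)^2)
f/fc = 0.53 / 0.0356958 = 14.847685
|H| = 1 / sqrt(1 + 220.45375) = 0.0671983
|H|_dB = 20*log10(0.0671983) = -23.45 dB

fc = 0.0356958 Hz; |H(0.53 Hz)| = -23.45 dB


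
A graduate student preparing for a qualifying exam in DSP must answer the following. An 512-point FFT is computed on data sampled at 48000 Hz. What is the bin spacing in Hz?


DFT frequency resolution:
df = fs / N
   = 48000 / 512
   = 93.75 Hz

93.75 Hz


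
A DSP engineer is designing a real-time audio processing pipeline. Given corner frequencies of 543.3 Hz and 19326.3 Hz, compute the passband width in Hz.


Bandwidth is the difference of -3dB frequencies:
BW = f_high - f_low
   = 19326.3 - 543.3
   = 18783.0 Hz

18783.0 Hz


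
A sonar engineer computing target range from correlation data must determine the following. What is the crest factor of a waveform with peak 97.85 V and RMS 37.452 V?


Crest factor is the ratio of peak to RMS:
CF = V_peak / V_rms
   = 97.85 / 37.452
   = 2.6127

2.6127


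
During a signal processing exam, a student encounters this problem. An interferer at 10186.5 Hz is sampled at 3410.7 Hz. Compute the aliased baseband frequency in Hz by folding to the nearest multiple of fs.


Compute the nearest integer multiple of fs to the signal:
n = round(10186.5 / 3410.7) = 3
f_alias = |10186.5 - 3 * 3410.7|
        = |10186.5 - 10232.1|
        = 45.6 Hz

45.6


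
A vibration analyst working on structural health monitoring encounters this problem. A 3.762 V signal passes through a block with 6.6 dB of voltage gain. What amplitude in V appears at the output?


Output voltage from dB gain:
V_out = V_in * 10^(gain_dB / 20)
      = 3.762 * 10^(6.6 / 20)
      = 3.762 * 2.137962
      = 8.043 V

8.043 V


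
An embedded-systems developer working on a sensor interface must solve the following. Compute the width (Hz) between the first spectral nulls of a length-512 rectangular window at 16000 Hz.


Main lobe width for a rectangular window:
Width = 2 * fs / N
      = 2 * 16000 / 512
      = 32000 / 512
      = 62.5 Hz

62.5 Hz


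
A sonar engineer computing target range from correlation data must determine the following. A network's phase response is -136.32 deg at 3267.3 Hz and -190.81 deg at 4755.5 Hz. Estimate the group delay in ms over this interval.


Group delay from phase difference:
tau = -d(phi)/d(omega)
d(phi) = -54.49 deg = -0.95103 rad
d(omega) = 2*pi*(4755.5 - 3267.3) = 9350.6364 rad/s
tau = -(-0.95103) / 9350.6364
    = 0.1017 ms

0.1017 ms


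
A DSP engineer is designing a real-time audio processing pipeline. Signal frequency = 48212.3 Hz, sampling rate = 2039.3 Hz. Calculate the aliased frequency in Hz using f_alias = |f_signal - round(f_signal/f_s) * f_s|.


Compute the nearest integer multiple of fs to the signal:
n = round(48212.3 / 2039.3) = 24
f_alias = |48212.3 - 24 * 2039.3|
        = |48212.3 - 48943.2|
        = 730.9 Hz

730.9


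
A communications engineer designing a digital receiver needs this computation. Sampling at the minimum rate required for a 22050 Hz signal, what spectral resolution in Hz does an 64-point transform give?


Step 1 — Nyquist sampling rate:
fs = 2 * fmax = 2 * 22050 = 44100 Hz

Step 2 — DFT bin spacing:
df = fs / N = 44100 / 64 = 689.0625 Hz

689.0625 Hz


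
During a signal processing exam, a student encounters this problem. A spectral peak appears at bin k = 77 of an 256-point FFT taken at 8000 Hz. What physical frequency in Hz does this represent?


Frequency of DFT bin k:
f_k = k * fs / N
    = 77 * 8000 / 256
    = 616000 / 256
    = 2406.25 Hz

2406.25 Hz


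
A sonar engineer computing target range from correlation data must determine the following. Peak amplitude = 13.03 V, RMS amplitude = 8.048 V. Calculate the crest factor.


Crest factor is the ratio of peak to RMS:
CF = V_peak / V_rms
   = 13.03 / 8.048
   = 1.619

1.619


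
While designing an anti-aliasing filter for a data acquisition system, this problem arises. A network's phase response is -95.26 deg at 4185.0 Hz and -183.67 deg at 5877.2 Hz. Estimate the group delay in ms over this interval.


Group delay from phase difference:
tau = -d(phi)/d(omega)
d(phi) = -88.41 deg = -1.543046 rad
d(omega) = 2*pi*(5877.2 - 4185.0) = 10632.4062 rad/s
tau = -(-1.543046) / 10632.4062
    = 0.1451 ms

0.1451 ms


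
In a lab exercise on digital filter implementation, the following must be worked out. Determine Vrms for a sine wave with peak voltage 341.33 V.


RMS voltage for a sinusoidal waveform:
V_rms = V_peak / sqrt(2)
      = 341.33 / 1.414214
      = 241.357 V

241.357 V


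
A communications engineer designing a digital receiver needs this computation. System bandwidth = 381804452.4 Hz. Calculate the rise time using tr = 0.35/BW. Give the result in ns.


Rise time from bandwidth relationship:
tr = 0.35 / BW
   = 0.35 / 381804452.4
   = 9.166996294e-10 s
   = 0.9167 ns

0.9167 ns


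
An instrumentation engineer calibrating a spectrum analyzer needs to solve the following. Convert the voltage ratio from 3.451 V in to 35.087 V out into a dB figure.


Voltage gain in dB:
G = 20 * log10(Vout / Vin)
  = 20 * log10(35.087 / 3.451)
  = 20 * log10(10.167198)
  = 20 * 1.007201
  = 20.14 dB

20.14 dB


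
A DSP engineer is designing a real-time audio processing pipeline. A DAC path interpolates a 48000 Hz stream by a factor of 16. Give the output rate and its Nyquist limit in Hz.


Step 1 — output sample rate after interpolation by L:
fs_out = L * fs_in = 16 * 48000 = 768000 Hz

Step 2 — Nyquist frequency of the output stream:
f_Nyq = fs_out / 2 = 768000 / 2 = 384000.0 Hz

fs_out = 768000 Hz; f_Nyquist = 384000.0 Hz


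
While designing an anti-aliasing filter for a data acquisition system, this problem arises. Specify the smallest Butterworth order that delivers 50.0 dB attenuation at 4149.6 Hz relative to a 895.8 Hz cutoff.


Butterworth filter order formula:
n = log10(10^(A/10) - 1) / (2 * log10(f_stop/f_pass))
10^(50.0/10) - 1 = 99999.0
f_stop/f_pass = 4149.6 / 895.8 = 4.6323
n = 3.7549 -> ceil = 4

4


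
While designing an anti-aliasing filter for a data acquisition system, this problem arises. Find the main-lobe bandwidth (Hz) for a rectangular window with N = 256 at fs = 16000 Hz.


Main lobe width for a rectangular window:
Width = 2 * fs / N
      = 2 * 16000 / 256
      = 32000 / 256
      = 125.0 Hz

125.0 Hz


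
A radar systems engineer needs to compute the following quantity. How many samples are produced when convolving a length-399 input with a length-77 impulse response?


Linear convolution output length:
L = N + M - 1
  = 399 + 77 - 1
  = 475 samples

475


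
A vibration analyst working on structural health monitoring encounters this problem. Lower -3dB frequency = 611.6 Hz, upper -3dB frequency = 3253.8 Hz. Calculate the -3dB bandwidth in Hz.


Bandwidth is the difference of -3dB frequencies:
BW = f_high - f_low
   = 3253.8 - 611.6
   = 2642.2 Hz

2642.2 Hz


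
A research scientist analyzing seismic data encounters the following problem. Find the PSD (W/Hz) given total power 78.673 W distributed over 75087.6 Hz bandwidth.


Power spectral density:
PSD = P / BW
    = 78.673 / 75087.6
    = 0.00104775 W/Hz

0.00104775 W/Hz


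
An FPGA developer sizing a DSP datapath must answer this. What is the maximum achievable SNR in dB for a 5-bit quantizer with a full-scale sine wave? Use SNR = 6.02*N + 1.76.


Theoretical SNR for a full-scale sinusoid:
SNR = 6.02 * N + 1.76
    = 6.02 * 5 + 1.76
    = 30.1 + 1.76
    = 31.86 dB

31.86 dB


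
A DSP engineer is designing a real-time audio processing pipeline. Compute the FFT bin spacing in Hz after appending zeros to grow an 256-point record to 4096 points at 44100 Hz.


Frequency resolution after zero-padding:
N_padded = 256 * 16 = 4096
df = fs / N_padded
   = 44100 / 4096
   = 10.7666 Hz

10.7666 Hz


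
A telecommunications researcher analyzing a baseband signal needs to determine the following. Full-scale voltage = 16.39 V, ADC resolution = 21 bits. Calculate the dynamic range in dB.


Dynamic range from full-scale to LSB:
V_min = V_max / 2^bits = 16.39 / 2^21
DR = 20 * log10(V_max / V_min)
   = 20 * log10(2^21)
   = 20 * 21 * log10(2)
   = 126.43 dB

126.43 dB


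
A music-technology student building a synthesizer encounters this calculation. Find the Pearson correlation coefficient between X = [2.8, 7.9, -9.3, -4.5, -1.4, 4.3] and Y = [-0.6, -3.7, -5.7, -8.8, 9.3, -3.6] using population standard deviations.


Pearson correlation coefficient (population):
r = cov(X,Y) / (std(X) * std(Y))
Mean X = -0.0333, Mean Y = -2.1833
Cov(X,Y) = 5.460556
Std(X) = 5.736336, Std(Y) = 5.698367
r = 0.1671

0.1671


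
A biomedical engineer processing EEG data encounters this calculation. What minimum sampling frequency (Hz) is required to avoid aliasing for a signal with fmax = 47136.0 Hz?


The Nyquist rate is twice the maximum frequency component.
fs_min = 2 * fmax
      = 2 * 47136.0
      = 94272.0 Hz

94272.0


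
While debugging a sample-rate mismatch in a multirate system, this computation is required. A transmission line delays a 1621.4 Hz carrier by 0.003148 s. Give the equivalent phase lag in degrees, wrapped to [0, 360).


Phase shift from frequency and time delay:
phi = 360 * f * t_delay
    = 360 * 1621.4 * 0.003148
    = 1837.5 degrees
    mod 360 = 37.5 degrees

37.5 degrees


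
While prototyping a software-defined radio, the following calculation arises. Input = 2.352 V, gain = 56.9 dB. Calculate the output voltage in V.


Output voltage from dB gain:
V_out = V_in * 10^(gain_dB / 20)
      = 2.352 * 10^(56.9 / 20)
      = 2.352 * 699.841996
      = 1646.0284 V

1646.0284 V


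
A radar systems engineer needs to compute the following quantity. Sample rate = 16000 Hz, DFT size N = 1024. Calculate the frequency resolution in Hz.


DFT frequency resolution:
df = fs / N
   = 16000 / 1024
   = 15.625 Hz

15.625 Hz


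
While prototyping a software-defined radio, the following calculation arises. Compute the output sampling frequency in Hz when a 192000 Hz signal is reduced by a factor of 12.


Decimation reduces the sample rate:
fs_out = fs_in / M
       = 192000 / 12
       = 16000.0 Hz

16000.0 Hz


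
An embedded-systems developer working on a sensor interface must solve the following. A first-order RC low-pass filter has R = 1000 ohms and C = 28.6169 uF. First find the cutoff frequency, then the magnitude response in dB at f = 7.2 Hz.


Step 1 — cutoff frequency:
fc = 1 / (2*pi*R*C)
C = 28.6169 uF = 2.86169e-05 F
fc = 1 / (2*pi*1000*2.86169e-05)
   = 5.56157 Hz

Step 2 — magnitude at f = 7.2 Hz:
|H(f)| = 1 / sqrt(1 + (f/fc)^2)
f/fc = 7.2 / 5.56157 = 1.294598
|H| = 1 / sqrt(1 + 1.675984) = 0.6113054
|H|_dB = 20*log10(0.6113054) = -4.27 dB

fc = 5.56157 Hz; |H(7.2 Hz)| = -4.27 dB
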